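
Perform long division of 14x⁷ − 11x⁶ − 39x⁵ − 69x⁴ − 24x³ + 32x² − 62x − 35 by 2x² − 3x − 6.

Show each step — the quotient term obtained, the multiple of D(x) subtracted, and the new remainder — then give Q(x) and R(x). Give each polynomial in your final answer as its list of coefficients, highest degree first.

Step 1: lead(14x⁷ − 11x⁶ − 39x⁵ − 69x⁴ − 24x³ + 32x² − 62x − 35) ÷ lead(D) = 14x⁷ ÷ 2x² = 7x⁵. Subtract (7x⁵)·D = 14x⁷ − 21x⁶ − 42x⁵. Remainder: 10x⁶ + 3x⁵ − 69x⁴ − 24x³ + 32x² − 62x − 35.
Step 2: lead(10x⁶ + 3x⁵ − 69x⁴ − 24x³ + 32x² − 62x − 35) ÷ lead(D) = 10x⁶ ÷ 2x² = 5x⁴. Subtract (5x⁴)·D = 10x⁶ − 15x⁵ − 30x⁴. Remainder: 18x⁵ − 39x⁴ − 24x³ + 32x² − 62x − 35.
Step 3: lead(18x⁵ − 39x⁴ − 24x³ + 32x² − 62x − 35) ÷ lead(D) = 18x⁵ ÷ 2x² = 9x³. Subtract (9x³)·D = 18x⁵ − 27x⁴ − 54x³. Remainder: −12x⁴ + 30x³ + 32x² − 62x − 35.
Step 4: lead(−12x⁴ + 30x³ + 32x² − 62x − 35) ÷ lead(D) = −12x⁴ ÷ 2x² = −6x². Subtract (−6x²)·D = −12x⁴ + 18x³ + 36x². Remainder: 12x³ − 4x² − 62x − 35.
Step 5: lead(12x³ − 4x² − 62x − 35) ÷ lead(D) = 12x³ ÷ 2x² = 6x. Subtract (6x)·D = 12x³ − 18x² − 36x. Remainder: 14x² − 26x − 35.
Step 6: lead(14x² − 26x − 35) ÷ lead(D) = 14x² ÷ 2x² = 7. Subtract (7)·D = 14x² − 21x − 42. Remainder: −5x + 7.

Q = [7, 5, 9, -6, 6, 7]; R = [-5, 7]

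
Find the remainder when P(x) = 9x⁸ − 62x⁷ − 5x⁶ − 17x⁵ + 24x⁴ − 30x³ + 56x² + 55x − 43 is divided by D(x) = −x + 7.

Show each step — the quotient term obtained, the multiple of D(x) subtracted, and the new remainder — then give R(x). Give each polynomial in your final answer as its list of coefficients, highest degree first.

Step 1: lead(9x⁸ − 62x⁷ − 5x⁶ − 17x⁵ + 24x⁴ − 30x³ + 56x² + 55x − 43) ÷ lead(D) = 9x⁸ ÷ −x = −9x⁷. Subtract (−9x⁷)·D = 9x⁸ − 63x⁷. Remainder: x⁷ − 5x⁶ − 17x⁵ + 24x⁴ − 30x³ + 56x² + 55x − 43.
Step 2: lead(x⁷ − 5x⁶ − 17x⁵ + 24x⁴ − 30x³ + 56x² + 55x − 43) ÷ lead(D) = x⁷ ÷ −x = −x⁶. Subtract (−x⁶)·D = x⁷ − 7x⁶. Remainder: 2x⁶ − 17x⁵ + 24x⁴ − 30x³ + 56x² + 55x − 43.
Step 3: lead(2x⁶ − 17x⁵ + 24x⁴ − 30x³ + 56x² + 55x − 43) ÷ lead(D) = 2x⁶ ÷ −x = −2x⁵. Subtract (−2x⁵)·D = 2x⁶ − 14x⁵. Remainder: −3x⁵ + 24x⁴ − 30x³ + 56x² + 55x − 43.
Step 4: lead(−3x⁵ + 24x⁴ − 30x³ + 56x² + 55x − 43) ÷ lead(D) = −3x⁵ ÷ −x = 3x⁴. Subtract (3x⁴)·D = −3x⁵ + 21x⁴. Remainder: 3x⁴ − 30x³ + 56x² + 55x − 43.
Step 5: lead(3x⁴ − 30x³ + 56x² + 55x − 43) ÷ lead(D) = 3x⁴ ÷ −x = −3x³. Subtract (−3x³)·D = 3x⁴ − 21x³. Remainder: −9x³ + 56x² + 55x − 43.
Step 6: lead(−9x³ + 56x² + 55x − 43) ÷ lead(D) = −9x³ ÷ −x = 9x². Subtract (9x²)·D = −9x³ + 63x². Remainder: −7x² + 55x − 43.
Step 7: lead(−7x² + 55x − 43) ÷ lead(D) = −7x² ÷ −x = 7x. Subtract (7x)·D = −7x² + 49x. Remainder: 6x − 43.
Step 8: lead(6x − 43) ÷ lead(D) = 6x ÷ −x = −6. Subtract (−6)·D = 6x − 42. Remainder: −1.

R = [-1]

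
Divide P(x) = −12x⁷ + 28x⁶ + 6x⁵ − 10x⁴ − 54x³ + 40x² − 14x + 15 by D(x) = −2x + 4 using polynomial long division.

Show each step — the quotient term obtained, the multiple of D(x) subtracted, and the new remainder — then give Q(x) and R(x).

Step 1: lead(−12x⁷ + 28x⁶ + 6x⁵ − 10x⁴ − 54x³ + 40x² − 14x + 15) ÷ lead(D) = −12x⁷ ÷ −2x = 6x⁶. Subtract (6x⁶)·D = −12x⁷ + 24x⁶. Remainder: 4x⁶ + 6x⁵ − 10x⁴ − 54x³ + 40x² − 14x + 15.
Step 2: lead(4x⁶ + 6x⁵ − 10x⁴ − 54x³ + 40x² − 14x + 15) ÷ lead(D) = 4x⁶ ÷ −2x = −2x⁵. Subtract (−2x⁵)·D = 4x⁶ − 8x⁵. Remainder: 14x⁵ − 10x⁴ − 54x³ + 40x² − 14x + 15.
Step 3: lead(14x⁵ − 10x⁴ − 54x³ + 40x² − 14x + 15) ÷ lead(D) = 14x⁵ ÷ −2x = −7x⁴. Subtract (−7x⁴)·D = 14x⁵ − 28x⁴. Remainder: 18x⁴ − 54x³ + 40x² − 14x + 15.
Step 4: lead(18x⁴ − 54x³ + 40x² − 14x + 15) ÷ lead(D) = 18x⁴ ÷ −2x = −9x³. Subtract (−9x³)·D = 18x⁴ − 36x³. Remainder: −18x³ + 40x² − 14x + 15.
Step 5: lead(−18x³ + 40x² − 14x + 15) ÷ lead(D) = −18x³ ÷ −2x = 9x². Subtract (9x²)·D = −18x³ + 36x². Remainder: 4x² − 14x + 15.
Step 6: lead(4x² − 14x + 15) ÷ lead(D) = 4x² ÷ −2x = −2x. Subtract (−2x)·D = 4x² − 8x. Remainder: −6x + 15.
Step 7: lead(−6x + 15) ÷ lead(D) = −6x ÷ −2x = 3. Subtract (3)·D = −6x + 12. Remainder: 3.

Q(x) = 6x⁶ − 2x⁵ − 7x⁴ − 9x³ + 9x² − 2x + 3; R(x) = 3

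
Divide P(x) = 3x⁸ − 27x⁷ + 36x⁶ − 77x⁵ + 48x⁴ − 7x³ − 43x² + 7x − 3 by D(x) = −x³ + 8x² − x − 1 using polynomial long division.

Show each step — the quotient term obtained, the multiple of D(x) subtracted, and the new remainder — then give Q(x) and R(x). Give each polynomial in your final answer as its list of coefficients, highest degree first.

Step 1: lead(3x⁸ − 27x⁷ + 36x⁶ − 77x⁵ + 48x⁴ − 7x³ − 43x² + 7x − 3) ÷ lead(D) = 3x⁸ ÷ −x³ = −3x⁵. Subtract (−3x⁵)·D = 3x⁸ − 24x⁷ + 3x⁶ + 3x⁵. Remainder: −3x⁷ + 33x⁶ − 80x⁵ + 48x⁴ − 7x³ − 43x² + 7x − 3.
Step 2: lead(−3x⁷ + 33x⁶ − 80x⁵ + 48x⁴ − 7x³ − 43x² + 7x − 3) ÷ lead(D) = −3x⁷ ÷ −x³ = 3x⁴. Subtract (3x⁴)·D = −3x⁷ + 24x⁶ − 3x⁵ − 3x⁴. Remainder: 9x⁶ − 77x⁵ + 51x⁴ − 7x³ − 43x² + 7x − 3.
Step 3: lead(9x⁶ − 77x⁵ + 51x⁴ − 7x³ − 43x² + 7x − 3) ÷ lead(D) = 9x⁶ ÷ −x³ = −9x³. Subtract (−9x³)·D = 9x⁶ − 72x⁵ + 9x⁴ + 9x³. Remainder: −5x⁵ + 42x⁴ − 16x³ − 43x² + 7x − 3.
Step 4: lead(−5x⁵ + 42x⁴ − 16x³ − 43x² + 7x − 3) ÷ lead(D) = −5x⁵ ÷ −x³ = 5x². Subtract (5x²)·D = −5x⁵ + 40x⁴ − 5x³ − 5x². Remainder: 2x⁴ − 11x³ − 38x² + 7x − 3.
Step 5: lead(2x⁴ − 11x³ − 38x² + 7x − 3) ÷ lead(D) = 2x⁴ ÷ −x³ = −2x. Subtract (−2x)·D = 2x⁴ − 16x³ + 2x² + 2x. Remainder: 5x³ − 40x² + 5x − 3.
Step 6: lead(5x³ − 40x² + 5x − 3) ÷ lead(D) = 5x³ ÷ −x³ = −5. Subtract (−5)·D = 5x³ − 40x² + 5x + 5. Remainder: −8.

Q = [-3, 3, -9, 5, -2, -5]; R = [-8]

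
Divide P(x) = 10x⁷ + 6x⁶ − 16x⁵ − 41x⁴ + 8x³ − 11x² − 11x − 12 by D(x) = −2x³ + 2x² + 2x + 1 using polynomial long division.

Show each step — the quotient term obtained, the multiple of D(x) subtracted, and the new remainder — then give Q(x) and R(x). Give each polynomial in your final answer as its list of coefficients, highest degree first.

Q = [-5, -8, -5, 5, -8]; R = [-4]

Step 1: lead(10x⁷ + 6x⁶ − 16x⁵ − 41x⁴ + 8x³ − 11x² − 11x − 12) ÷ lead(D) = 10x⁷ ÷ −2x³ = −5x⁴. Subtract (−5x⁴)·D = 10x⁷ − 10x⁶ − 10x⁵ − 5x⁴. Remainder: 16x⁶ − 6x⁵ − 36x⁴ + 8x³ − 11x² − 11x − 12.
Step 2: lead(16x⁶ − 6x⁵ − 36x⁴ + 8x³ − 11x² − 11x − 12) ÷ lead(D) = 16x⁶ ÷ −2x³ = −8x³. Subtract (−8x³)·D = 16x⁶ − 16x⁵ − 16x⁴ − 8x³. Remainder: 10x⁵ − 20x⁴ + 16x³ − 11x² − 11x − 12.
Step 3: lead(10x⁵ − 20x⁴ + 16x³ − 11x² − 11x − 12) ÷ lead(D) = 10x⁵ ÷ −2x³ = −5x². Subtract (−5x²)·D = 10x⁵ − 10x⁴ − 10x³ − 5x². Remainder: −10x⁴ + 26x³ − 6x² − 11x − 12.
Step 4: lead(−10x⁴ + 26x³ − 6x² − 11x − 12) ÷ lead(D) = −10x⁴ ÷ −2x³ = 5x. Subtract (5x)·D = −10x⁴ + 10x³ + 10x² + 5x. Remainder: 16x³ − 16x² − 16x − 12.
Step 5: lead(16x³ − 16x² − 16x − 12) ÷ lead(D) = 16x³ ÷ −2x³ = −8. Subtract (−8)·D = 16x³ − 16x² − 16x − 8. Remainder: −4.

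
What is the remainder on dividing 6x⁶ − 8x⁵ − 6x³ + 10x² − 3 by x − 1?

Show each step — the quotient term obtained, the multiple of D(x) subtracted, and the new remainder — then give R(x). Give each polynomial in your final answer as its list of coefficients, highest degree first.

R = [-1]

Step 1: lead(6x⁶ − 8x⁵ − 6x³ + 10x² − 3) ÷ lead(D) = 6x⁶ ÷ x = 6x⁵. Subtract (6x⁵)·D = 6x⁶ − 6x⁵. Remainder: −2x⁵ − 6x³ + 10x² − 3.
Step 2: lead(−2x⁵ − 6x³ + 10x² − 3) ÷ lead(D) = −2x⁵ ÷ x = −2x⁴. Subtract (−2x⁴)·D = −2x⁵ + 2x⁴. Remainder: −2x⁴ − 6x³ + 10x² − 3.
Step 3: lead(−2x⁴ − 6x³ + 10x² − 3) ÷ lead(D) = −2x⁴ ÷ x = −2x³. Subtract (−2x³)·D = −2x⁴ + 2x³. Remainder: −8x³ + 10x² − 3.
Step 4: lead(−8x³ + 10x² − 3) ÷ lead(D) = −8x³ ÷ x = −8x². Subtract (−8x²)·D = −8x³ + 8x². Remainder: 2x² − 3.
Step 5: lead(2x² − 3) ÷ lead(D) = 2x² ÷ x = 2x. Subtract (2x)·D = 2x² − 2x. Remainder: 2x − 3.
Step 6: lead(2x − 3) ÷ lead(D) = 2x ÷ x = 2. Subtract (2)·D = 2x − 2. Remainder: −1.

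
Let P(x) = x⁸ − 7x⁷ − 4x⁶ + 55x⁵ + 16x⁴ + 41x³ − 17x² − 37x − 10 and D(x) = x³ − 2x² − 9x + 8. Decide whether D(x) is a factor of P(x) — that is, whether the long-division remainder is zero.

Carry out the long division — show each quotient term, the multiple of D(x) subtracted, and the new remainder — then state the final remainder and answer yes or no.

R(x) = −6x − 2, so D(x) is not a factor of P(x). no

Step 1: lead(x⁸ − 7x⁷ − 4x⁶ + 55x⁵ + 16x⁴ + 41x³ − 17x² − 37x − 10) ÷ lead(D) = x⁸ ÷ x³ = x⁵. Subtract (x⁵)·D = x⁸ − 2x⁷ − 9x⁶ + 8x⁵. Remainder: −5x⁷ + 5x⁶ + 47x⁵ + 16x⁴ + 41x³ − 17x² − 37x − 10.
Step 2: lead(−5x⁷ + 5x⁶ + 47x⁵ + 16x⁴ + 41x³ − 17x² − 37x − 10) ÷ lead(D) = −5x⁷ ÷ x³ = −5x⁴. Subtract (−5x⁴)·D = −5x⁷ + 10x⁶ + 45x⁵ − 40x⁴. Remainder: −5x⁶ + 2x⁵ + 56x⁴ + 41x³ − 17x² − 37x − 10.
Step 3: lead(−5x⁶ + 2x⁵ + 56x⁴ + 41x³ − 17x² − 37x − 10) ÷ lead(D) = −5x⁶ ÷ x³ = −5x³. Subtract (−5x³)·D = −5x⁶ + 10x⁵ + 45x⁴ − 40x³. Remainder: −8x⁵ + 11x⁴ + 81x³ − 17x² − 37x − 10.
Step 4: lead(−8x⁵ + 11x⁴ + 81x³ − 17x² − 37x − 10) ÷ lead(D) = −8x⁵ ÷ x³ = −8x². Subtract (−8x²)·D = −8x⁵ + 16x⁴ + 72x³ − 64x². Remainder: −5x⁴ + 9x³ + 47x² − 37x − 10.
Step 5: lead(−5x⁴ + 9x³ + 47x² − 37x − 10) ÷ lead(D) = −5x⁴ ÷ x³ = −5x. Subtract (−5x)·D = −5x⁴ + 10x³ + 45x² − 40x. Remainder: −x³ + 2x² + 3x − 10.
Step 6: lead(−x³ + 2x² + 3x − 10) ÷ lead(D) = −x³ ÷ x³ = −1. Subtract (−1)·D = −x³ + 2x² + 9x − 8. Remainder: −6x − 2.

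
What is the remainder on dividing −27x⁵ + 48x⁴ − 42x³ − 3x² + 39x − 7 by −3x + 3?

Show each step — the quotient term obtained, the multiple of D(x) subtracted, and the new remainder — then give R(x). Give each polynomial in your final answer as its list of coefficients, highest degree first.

Step 1: lead(−27x⁵ + 48x⁴ − 42x³ − 3x² + 39x − 7) ÷ lead(D) = −27x⁵ ÷ −3x = 9x⁴. Subtract (9x⁴)·D = −27x⁵ + 27x⁴. Remainder: 21x⁴ − 42x³ − 3x² + 39x − 7.
Step 2: lead(21x⁴ − 42x³ − 3x² + 39x − 7) ÷ lead(D) = 21x⁴ ÷ −3x = −7x³. Subtract (−7x³)·D = 21x⁴ − 21x³. Remainder: −21x³ − 3x² + 39x − 7.
Step 3: lead(−21x³ − 3x² + 39x − 7) ÷ lead(D) = −21x³ ÷ −3x = 7x². Subtract (7x²)·D = −21x³ + 21x². Remainder: −24x² + 39x − 7.
Step 4: lead(−24x² + 39x − 7) ÷ lead(D) = −24x² ÷ −3x = 8x. Subtract (8x)·D = −24x² + 24x. Remainder: 15x − 7.
Step 5: lead(15x − 7) ÷ lead(D) = 15x ÷ −3x = −5. Subtract (−5)·D = 15x − 15. Remainder: 8.

R = [8]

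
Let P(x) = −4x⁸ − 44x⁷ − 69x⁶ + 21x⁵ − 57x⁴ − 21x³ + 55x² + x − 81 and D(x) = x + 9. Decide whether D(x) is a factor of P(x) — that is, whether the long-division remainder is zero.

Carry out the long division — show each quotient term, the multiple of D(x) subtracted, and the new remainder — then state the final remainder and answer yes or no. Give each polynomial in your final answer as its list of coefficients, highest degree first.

R = [-9], so D(x) is not a factor of P(x). no

Step 1: lead(−4x⁸ − 44x⁷ − 69x⁶ + 21x⁵ − 57x⁴ − 21x³ + 55x² + x − 81) ÷ lead(D) = −4x⁸ ÷ x = −4x⁷. Subtract (−4x⁷)·D = −4x⁸ − 36x⁷. Remainder: −8x⁷ − 69x⁶ + 21x⁵ − 57x⁴ − 21x³ + 55x² + x − 81.
Step 2: lead(−8x⁷ − 69x⁶ + 21x⁵ − 57x⁴ − 21x³ + 55x² + x − 81) ÷ lead(D) = −8x⁷ ÷ x = −8x⁶. Subtract (−8x⁶)·D = −8x⁷ − 72x⁶. Remainder: 3x⁶ + 21x⁵ − 57x⁴ − 21x³ + 55x² + x − 81.
Step 3: lead(3x⁶ + 21x⁵ − 57x⁴ − 21x³ + 55x² + x − 81) ÷ lead(D) = 3x⁶ ÷ x = 3x⁵. Subtract (3x⁵)·D = 3x⁶ + 27x⁵. Remainder: −6x⁵ − 57x⁴ − 21x³ + 55x² + x − 81.
Step 4: lead(−6x⁵ − 57x⁴ − 21x³ + 55x² + x − 81) ÷ lead(D) = −6x⁵ ÷ x = −6x⁴. Subtract (−6x⁴)·D = −6x⁵ − 54x⁴. Remainder: −3x⁴ − 21x³ + 55x² + x − 81.
Step 5: lead(−3x⁴ − 21x³ + 55x² + x − 81) ÷ lead(D) = −3x⁴ ÷ x = −3x³. Subtract (−3x³)·D = −3x⁴ − 27x³. Remainder: 6x³ + 55x² + x − 81.
Step 6: lead(6x³ + 55x² + x − 81) ÷ lead(D) = 6x³ ÷ x = 6x². Subtract (6x²)·D = 6x³ + 54x². Remainder: x² + x − 81.
Step 7: lead(x² + x − 81) ÷ lead(D) = x² ÷ x = x. Subtract (x)·D = x² + 9x. Remainder: −8x − 81.
Step 8: lead(−8x − 81) ÷ lead(D) = −8x ÷ x = −8. Subtract (−8)·D = −8x − 72. Remainder: −9.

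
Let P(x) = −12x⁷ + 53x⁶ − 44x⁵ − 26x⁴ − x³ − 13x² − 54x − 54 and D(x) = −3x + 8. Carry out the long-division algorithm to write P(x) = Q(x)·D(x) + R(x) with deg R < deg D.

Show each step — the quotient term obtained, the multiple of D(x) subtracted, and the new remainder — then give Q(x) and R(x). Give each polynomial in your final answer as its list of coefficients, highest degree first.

Step 1: lead(−12x⁷ + 53x⁶ − 44x⁵ − 26x⁴ − x³ − 13x² − 54x − 54) ÷ lead(D) = −12x⁷ ÷ −3x = 4x⁶. Subtract (4x⁶)·D = −12x⁷ + 32x⁶. Remainder: 21x⁶ − 44x⁵ − 26x⁴ − x³ − 13x² − 54x − 54.
Step 2: lead(21x⁶ − 44x⁵ − 26x⁴ − x³ − 13x² − 54x − 54) ÷ lead(D) = 21x⁶ ÷ −3x = −7x⁵. Subtract (−7x⁵)·D = 21x⁶ − 56x⁵. Remainder: 12x⁵ − 26x⁴ − x³ − 13x² − 54x − 54.
Step 3: lead(12x⁵ − 26x⁴ − x³ − 13x² − 54x − 54) ÷ lead(D) = 12x⁵ ÷ −3x = −4x⁴. Subtract (−4x⁴)·D = 12x⁵ − 32x⁴. Remainder: 6x⁴ − x³ − 13x² − 54x − 54.
Step 4: lead(6x⁴ − x³ − 13x² − 54x − 54) ÷ lead(D) = 6x⁴ ÷ −3x = −2x³. Subtract (−2x³)·D = 6x⁴ − 16x³. Remainder: 15x³ − 13x² − 54x − 54.
Step 5: lead(15x³ − 13x² − 54x − 54) ÷ lead(D) = 15x³ ÷ −3x = −5x². Subtract (−5x²)·D = 15x³ − 40x². Remainder: 27x² − 54x − 54.
Step 6: lead(27x² − 54x − 54) ÷ lead(D) = 27x² ÷ −3x = −9x. Subtract (−9x)·D = 27x² − 72x. Remainder: 18x − 54.
Step 7: lead(18x − 54) ÷ lead(D) = 18x ÷ −3x = −6. Subtract (−6)·D = 18x − 48. Remainder: −6.

Q = [4, -7, -4, -2, -5, -9, -6]; R = [-6]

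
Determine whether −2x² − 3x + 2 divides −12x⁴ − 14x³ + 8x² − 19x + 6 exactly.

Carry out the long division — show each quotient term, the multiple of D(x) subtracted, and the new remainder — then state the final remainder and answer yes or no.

Step 1: lead(−12x⁴ − 14x³ + 8x² − 19x + 6) ÷ lead(D) = −12x⁴ ÷ −2x² = 6x². Subtract (6x²)·D = −12x⁴ − 18x³ + 12x². Remainder: 4x³ − 4x² − 19x + 6.
Step 2: lead(4x³ − 4x² − 19x + 6) ÷ lead(D) = 4x³ ÷ −2x² = −2x. Subtract (−2x)·D = 4x³ + 6x² − 4x. Remainder: −10x² − 15x + 6.
Step 3: lead(−10x² − 15x + 6) ÷ lead(D) = −10x² ÷ −2x² = 5. Subtract (5)·D = −10x² − 15x + 10. Remainder: −4.

R(x) = −4, so D(x) is not a factor of P(x). no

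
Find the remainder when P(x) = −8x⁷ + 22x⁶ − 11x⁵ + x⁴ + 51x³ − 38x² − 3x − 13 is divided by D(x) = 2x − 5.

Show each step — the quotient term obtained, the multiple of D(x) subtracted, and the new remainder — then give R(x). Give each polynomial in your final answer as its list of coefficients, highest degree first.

Step 1: lead(−8x⁷ + 22x⁶ − 11x⁵ + x⁴ + 51x³ − 38x² − 3x − 13) ÷ lead(D) = −8x⁷ ÷ 2x = −4x⁶. Subtract (−4x⁶)·D = −8x⁷ + 20x⁶. Remainder: 2x⁶ − 11x⁵ + x⁴ + 51x³ − 38x² − 3x − 13.
Step 2: lead(2x⁶ − 11x⁵ + x⁴ + 51x³ − 38x² − 3x − 13) ÷ lead(D) = 2x⁶ ÷ 2x = x⁵. Subtract (x⁵)·D = 2x⁶ − 5x⁵. Remainder: −6x⁵ + x⁴ + 51x³ − 38x² − 3x − 13.
Step 3: lead(−6x⁵ + x⁴ + 51x³ − 38x² − 3x − 13) ÷ lead(D) = −6x⁵ ÷ 2x = −3x⁴. Subtract (−3x⁴)·D = −6x⁵ + 15x⁴. Remainder: −14x⁴ + 51x³ − 38x² − 3x − 13.
Step 4: lead(−14x⁴ + 51x³ − 38x² − 3x − 13) ÷ lead(D) = −14x⁴ ÷ 2x = −7x³. Subtract (−7x³)·D = −14x⁴ + 35x³. Remainder: 16x³ − 38x² − 3x − 13.
Step 5: lead(16x³ − 38x² − 3x − 13) ÷ lead(D) = 16x³ ÷ 2x = 8x². Subtract (8x²)·D = 16x³ − 40x². Remainder: 2x² − 3x − 13.
Step 6: lead(2x² − 3x − 13) ÷ lead(D) = 2x² ÷ 2x = x. Subtract (x)·D = 2x² − 5x. Remainder: 2x − 13.
Step 7: lead(2x − 13) ÷ lead(D) = 2x ÷ 2x = 1. Subtract (1)·D = 2x − 5. Remainder: −8.

R = [-8]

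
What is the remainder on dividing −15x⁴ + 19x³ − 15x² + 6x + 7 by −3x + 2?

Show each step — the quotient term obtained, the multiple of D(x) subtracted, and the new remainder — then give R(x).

Step 1: lead(−15x⁴ + 19x³ − 15x² + 6x + 7) ÷ lead(D) = −15x⁴ ÷ −3x = 5x³. Subtract (5x³)·D = −15x⁴ + 10x³. Remainder: 9x³ − 15x² + 6x + 7.
Step 2: lead(9x³ − 15x² + 6x + 7) ÷ lead(D) = 9x³ ÷ −3x = −3x². Subtract (−3x²)·D = 9x³ − 6x². Remainder: −9x² + 6x + 7.
Step 3: lead(−9x² + 6x + 7) ÷ lead(D) = −9x² ÷ −3x = 3x. Subtract (3x)·D = −9x² + 6x. Remainder: 7.

R(x) = 7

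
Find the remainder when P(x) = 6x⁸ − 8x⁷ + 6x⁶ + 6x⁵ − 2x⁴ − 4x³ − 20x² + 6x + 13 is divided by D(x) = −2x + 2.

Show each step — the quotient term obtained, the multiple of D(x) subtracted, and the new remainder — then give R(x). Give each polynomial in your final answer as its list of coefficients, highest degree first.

R = [3]

Step 1: lead(6x⁸ − 8x⁷ + 6x⁶ + 6x⁵ − 2x⁴ − 4x³ − 20x² + 6x + 13) ÷ lead(D) = 6x⁸ ÷ −2x = −3x⁷. Subtract (−3x⁷)·D = 6x⁸ − 6x⁷. Remainder: −2x⁷ + 6x⁶ + 6x⁵ − 2x⁴ − 4x³ − 20x² + 6x + 13.
Step 2: lead(−2x⁷ + 6x⁶ + 6x⁵ − 2x⁴ − 4x³ − 20x² + 6x + 13) ÷ lead(D) = −2x⁷ ÷ −2x = x⁶. Subtract (x⁶)·D = −2x⁷ + 2x⁶. Remainder: 4x⁶ + 6x⁵ − 2x⁴ − 4x³ − 20x² + 6x + 13.
Step 3: lead(4x⁶ + 6x⁵ − 2x⁴ − 4x³ − 20x² + 6x + 13) ÷ lead(D) = 4x⁶ ÷ −2x = −2x⁵. Subtract (−2x⁵)·D = 4x⁶ − 4x⁵. Remainder: 10x⁵ − 2x⁴ − 4x³ − 20x² + 6x + 13.
Step 4: lead(10x⁵ − 2x⁴ − 4x³ − 20x² + 6x + 13) ÷ lead(D) = 10x⁵ ÷ −2x = −5x⁴. Subtract (−5x⁴)·D = 10x⁵ − 10x⁴. Remainder: 8x⁴ − 4x³ − 20x² + 6x + 13.
Step 5: lead(8x⁴ − 4x³ − 20x² + 6x + 13) ÷ lead(D) = 8x⁴ ÷ −2x = −4x³. Subtract (−4x³)·D = 8x⁴ − 8x³. Remainder: 4x³ − 20x² + 6x + 13.
Step 6: lead(4x³ − 20x² + 6x + 13) ÷ lead(D) = 4x³ ÷ −2x = −2x². Subtract (−2x²)·D = 4x³ − 4x². Remainder: −16x² + 6x + 13.
Step 7: lead(−16x² + 6x + 13) ÷ lead(D) = −16x² ÷ −2x = 8x. Subtract (8x)·D = −16x² + 16x. Remainder: −10x + 13.
Step 8: lead(−10x + 13) ÷ lead(D) = −10x ÷ −2x = 5. Subtract (5)·D = −10x + 10. Remainder: 3.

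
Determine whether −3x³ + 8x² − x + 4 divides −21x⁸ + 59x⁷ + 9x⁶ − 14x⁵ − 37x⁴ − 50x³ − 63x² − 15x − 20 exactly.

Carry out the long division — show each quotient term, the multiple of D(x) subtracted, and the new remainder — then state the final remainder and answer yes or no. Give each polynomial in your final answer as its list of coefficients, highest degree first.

R = [0], so D(x) is a factor of P(x). yes

Step 1: lead(−21x⁸ + 59x⁷ + 9x⁶ − 14x⁵ − 37x⁴ − 50x³ − 63x² − 15x − 20) ÷ lead(D) = −21x⁸ ÷ −3x³ = 7x⁵. Subtract (7x⁵)·D = −21x⁸ + 56x⁷ − 7x⁶ + 28x⁵. Remainder: 3x⁷ + 16x⁶ − 42x⁵ − 37x⁴ − 50x³ − 63x² − 15x − 20.
Step 2: lead(3x⁷ + 16x⁶ − 42x⁵ − 37x⁴ − 50x³ − 63x² − 15x − 20) ÷ lead(D) = 3x⁷ ÷ −3x³ = −x⁴. Subtract (−x⁴)·D = 3x⁷ − 8x⁶ + x⁵ − 4x⁴. Remainder: 24x⁶ − 43x⁵ − 33x⁴ − 50x³ − 63x² − 15x − 20.
Step 3: lead(24x⁶ − 43x⁵ − 33x⁴ − 50x³ − 63x² − 15x − 20) ÷ lead(D) = 24x⁶ ÷ −3x³ = −8x³. Subtract (−8x³)·D = 24x⁶ − 64x⁵ + 8x⁴ − 32x³. Remainder: 21x⁵ − 41x⁴ − 18x³ − 63x² − 15x − 20.
Step 4: lead(21x⁵ − 41x⁴ − 18x³ − 63x² − 15x − 20) ÷ lead(D) = 21x⁵ ÷ −3x³ = −7x². Subtract (−7x²)·D = 21x⁵ − 56x⁴ + 7x³ − 28x². Remainder: 15x⁴ − 25x³ − 35x² − 15x − 20.
Step 5: lead(15x⁴ − 25x³ − 35x² − 15x − 20) ÷ lead(D) = 15x⁴ ÷ −3x³ = −5x. Subtract (−5x)·D = 15x⁴ − 40x³ + 5x² − 20x. Remainder: 15x³ − 40x² + 5x − 20.
Step 6: lead(15x³ − 40x² + 5x − 20) ÷ lead(D) = 15x³ ÷ −3x³ = −5. Subtract (−5)·D = 15x³ − 40x² + 5x − 20. Remainder: 0.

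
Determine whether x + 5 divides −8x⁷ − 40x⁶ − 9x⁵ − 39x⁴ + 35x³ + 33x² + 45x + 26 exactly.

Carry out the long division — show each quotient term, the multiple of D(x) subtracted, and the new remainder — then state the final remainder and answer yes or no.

R(x) = 1, so D(x) is not a factor of P(x). no

Step 1: lead(−8x⁷ − 40x⁶ − 9x⁵ − 39x⁴ + 35x³ + 33x² + 45x + 26) ÷ lead(D) = −8x⁷ ÷ x = −8x⁶. Subtract (−8x⁶)·D = −8x⁷ − 40x⁶. Remainder: −9x⁵ − 39x⁴ + 35x³ + 33x² + 45x + 26.
Step 2: lead(−9x⁵ − 39x⁴ + 35x³ + 33x² + 45x + 26) ÷ lead(D) = −9x⁵ ÷ x = −9x⁴. Subtract (−9x⁴)·D = −9x⁵ − 45x⁴. Remainder: 6x⁴ + 35x³ + 33x² + 45x + 26.
Step 3: lead(6x⁴ + 35x³ + 33x² + 45x + 26) ÷ lead(D) = 6x⁴ ÷ x = 6x³. Subtract (6x³)·D = 6x⁴ + 30x³. Remainder: 5x³ + 33x² + 45x + 26.
Step 4: lead(5x³ + 33x² + 45x + 26) ÷ lead(D) = 5x³ ÷ x = 5x². Subtract (5x²)·D = 5x³ + 25x². Remainder: 8x² + 45x + 26.
Step 5: lead(8x² + 45x + 26) ÷ lead(D) = 8x² ÷ x = 8x. Subtract (8x)·D = 8x² + 40x. Remainder: 5x + 26.
Step 6: lead(5x + 26) ÷ lead(D) = 5x ÷ x = 5. Subtract (5)·D = 5x + 25. Remainder: 1.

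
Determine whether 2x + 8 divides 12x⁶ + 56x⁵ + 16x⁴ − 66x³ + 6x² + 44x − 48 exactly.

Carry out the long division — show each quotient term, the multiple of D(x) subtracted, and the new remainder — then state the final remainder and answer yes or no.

Step 1: lead(12x⁶ + 56x⁵ + 16x⁴ − 66x³ + 6x² + 44x − 48) ÷ lead(D) = 12x⁶ ÷ 2x = 6x⁵. Subtract (6x⁵)·D = 12x⁶ + 48x⁵. Remainder: 8x⁵ + 16x⁴ − 66x³ + 6x² + 44x − 48.
Step 2: lead(8x⁵ + 16x⁴ − 66x³ + 6x² + 44x − 48) ÷ lead(D) = 8x⁵ ÷ 2x = 4x⁴. Subtract (4x⁴)·D = 8x⁵ + 32x⁴. Remainder: −16x⁴ − 66x³ + 6x² + 44x − 48.
Step 3: lead(−16x⁴ − 66x³ + 6x² + 44x − 48) ÷ lead(D) = −16x⁴ ÷ 2x = −8x³. Subtract (−8x³)·D = −16x⁴ − 64x³. Remainder: −2x³ + 6x² + 44x − 48.
Step 4: lead(−2x³ + 6x² + 44x − 48) ÷ lead(D) = −2x³ ÷ 2x = −x². Subtract (−x²)·D = −2x³ − 8x². Remainder: 14x² + 44x − 48.
Step 5: lead(14x² + 44x − 48) ÷ lead(D) = 14x² ÷ 2x = 7x. Subtract (7x)·D = 14x² + 56x. Remainder: −12x − 48.
Step 6: lead(−12x − 48) ÷ lead(D) = −12x ÷ 2x = −6. Subtract (−6)·D = −12x − 48. Remainder: 0.

R(x) = 0, so D(x) is a factor of P(x). yes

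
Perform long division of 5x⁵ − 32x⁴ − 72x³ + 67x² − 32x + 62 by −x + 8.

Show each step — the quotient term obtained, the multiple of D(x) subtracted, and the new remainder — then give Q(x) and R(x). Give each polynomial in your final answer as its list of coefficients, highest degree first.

Step 1: lead(5x⁵ − 32x⁴ − 72x³ + 67x² − 32x + 62) ÷ lead(D) = 5x⁵ ÷ −x = −5x⁴. Subtract (−5x⁴)·D = 5x⁵ − 40x⁴. Remainder: 8x⁴ − 72x³ + 67x² − 32x + 62.
Step 2: lead(8x⁴ − 72x³ + 67x² − 32x + 62) ÷ lead(D) = 8x⁴ ÷ −x = −8x³. Subtract (−8x³)·D = 8x⁴ − 64x³. Remainder: −8x³ + 67x² − 32x + 62.
Step 3: lead(−8x³ + 67x² − 32x + 62) ÷ lead(D) = −8x³ ÷ −x = 8x². Subtract (8x²)·D = −8x³ + 64x². Remainder: 3x² − 32x + 62.
Step 4: lead(3x² − 32x + 62) ÷ lead(D) = 3x² ÷ −x = −3x. Subtract (−3x)·D = 3x² − 24x. Remainder: −8x + 62.
Step 5: lead(−8x + 62) ÷ lead(D) = −8x ÷ −x = 8. Subtract (8)·D = −8x + 64. Remainder: −2.

Q = [-5, -8, 8, -3, 8]; R = [-2]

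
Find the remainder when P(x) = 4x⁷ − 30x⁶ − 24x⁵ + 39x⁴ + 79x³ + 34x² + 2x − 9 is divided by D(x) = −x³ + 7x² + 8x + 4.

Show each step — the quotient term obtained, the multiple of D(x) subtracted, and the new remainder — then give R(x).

R(x) = 6x − 1

Step 1: lead(4x⁷ − 30x⁶ − 24x⁵ + 39x⁴ + 79x³ + 34x² + 2x − 9) ÷ lead(D) = 4x⁷ ÷ −x³ = −4x⁴. Subtract (−4x⁴)·D = 4x⁷ − 28x⁶ − 32x⁵ − 16x⁴. Remainder: −2x⁶ + 8x⁵ + 55x⁴ + 79x³ + 34x² + 2x − 9.
Step 2: lead(−2x⁶ + 8x⁵ + 55x⁴ + 79x³ + 34x² + 2x − 9) ÷ lead(D) = −2x⁶ ÷ −x³ = 2x³. Subtract (2x³)·D = −2x⁶ + 14x⁵ + 16x⁴ + 8x³. Remainder: −6x⁵ + 39x⁴ + 71x³ + 34x² + 2x − 9.
Step 3: lead(−6x⁵ + 39x⁴ + 71x³ + 34x² + 2x − 9) ÷ lead(D) = −6x⁵ ÷ −x³ = 6x². Subtract (6x²)·D = −6x⁵ + 42x⁴ + 48x³ + 24x². Remainder: −3x⁴ + 23x³ + 10x² + 2x − 9.
Step 4: lead(−3x⁴ + 23x³ + 10x² + 2x − 9) ÷ lead(D) = −3x⁴ ÷ −x³ = 3x. Subtract (3x)·D = −3x⁴ + 21x³ + 24x² + 12x. Remainder: 2x³ − 14x² − 10x − 9.
Step 5: lead(2x³ − 14x² − 10x − 9) ÷ lead(D) = 2x³ ÷ −x³ = −2. Subtract (−2)·D = 2x³ − 14x² − 16x − 8. Remainder: 6x − 1.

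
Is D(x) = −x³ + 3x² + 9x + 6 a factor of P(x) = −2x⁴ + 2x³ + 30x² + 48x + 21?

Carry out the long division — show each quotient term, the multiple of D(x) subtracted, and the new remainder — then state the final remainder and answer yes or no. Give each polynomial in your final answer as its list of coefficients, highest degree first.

R = [-3], so D(x) is not a factor of P(x). no

Step 1: lead(−2x⁴ + 2x³ + 30x² + 48x + 21) ÷ lead(D) = −2x⁴ ÷ −x³ = 2x. Subtract (2x)·D = −2x⁴ + 6x³ + 18x² + 12x. Remainder: −4x³ + 12x² + 36x + 21.
Step 2: lead(−4x³ + 12x² + 36x + 21) ÷ lead(D) = −4x³ ÷ −x³ = 4. Subtract (4)·D = −4x³ + 12x² + 36x + 24. Remainder: −3.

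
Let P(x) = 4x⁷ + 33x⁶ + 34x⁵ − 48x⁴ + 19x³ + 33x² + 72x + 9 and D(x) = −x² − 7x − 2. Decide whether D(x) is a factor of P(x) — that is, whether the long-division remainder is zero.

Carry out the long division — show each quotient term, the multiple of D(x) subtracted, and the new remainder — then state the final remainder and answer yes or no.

R(x) = 5x − 9, so D(x) is not a factor of P(x). no

Step 1: lead(4x⁷ + 33x⁶ + 34x⁵ − 48x⁴ + 19x³ + 33x² + 72x + 9) ÷ lead(D) = 4x⁷ ÷ −x² = −4x⁵. Subtract (−4x⁵)·D = 4x⁷ + 28x⁶ + 8x⁵. Remainder: 5x⁶ + 26x⁵ − 48x⁴ + 19x³ + 33x² + 72x + 9.
Step 2: lead(5x⁶ + 26x⁵ − 48x⁴ + 19x³ + 33x² + 72x + 9) ÷ lead(D) = 5x⁶ ÷ −x² = −5x⁴. Subtract (−5x⁴)·D = 5x⁶ + 35x⁵ + 10x⁴. Remainder: −9x⁵ − 58x⁴ + 19x³ + 33x² + 72x + 9.
Step 3: lead(−9x⁵ − 58x⁴ + 19x³ + 33x² + 72x + 9) ÷ lead(D) = −9x⁵ ÷ −x² = 9x³. Subtract (9x³)·D = −9x⁵ − 63x⁴ − 18x³. Remainder: 5x⁴ + 37x³ + 33x² + 72x + 9.
Step 4: lead(5x⁴ + 37x³ + 33x² + 72x + 9) ÷ lead(D) = 5x⁴ ÷ −x² = −5x². Subtract (−5x²)·D = 5x⁴ + 35x³ + 10x². Remainder: 2x³ + 23x² + 72x + 9.
Step 5: lead(2x³ + 23x² + 72x + 9) ÷ lead(D) = 2x³ ÷ −x² = −2x. Subtract (−2x)·D = 2x³ + 14x² + 4x. Remainder: 9x² + 68x + 9.
Step 6: lead(9x² + 68x + 9) ÷ lead(D) = 9x² ÷ −x² = −9. Subtract (−9)·D = 9x² + 63x + 18. Remainder: 5x − 9.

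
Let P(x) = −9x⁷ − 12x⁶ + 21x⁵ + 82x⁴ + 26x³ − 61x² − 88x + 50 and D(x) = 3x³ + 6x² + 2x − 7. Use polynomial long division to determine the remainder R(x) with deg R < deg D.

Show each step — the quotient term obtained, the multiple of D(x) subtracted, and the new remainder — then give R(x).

R(x) = 4x² − 9x − 6

Step 1: lead(−9x⁷ − 12x⁶ + 21x⁵ + 82x⁴ + 26x³ − 61x² − 88x + 50) ÷ lead(D) = −9x⁷ ÷ 3x³ = −3x⁴. Subtract (−3x⁴)·D = −9x⁷ − 18x⁶ − 6x⁵ + 21x⁴. Remainder: 6x⁶ + 27x⁵ + 61x⁴ + 26x³ − 61x² − 88x + 50.
Step 2: lead(6x⁶ + 27x⁵ + 61x⁴ + 26x³ − 61x² − 88x + 50) ÷ lead(D) = 6x⁶ ÷ 3x³ = 2x³. Subtract (2x³)·D = 6x⁶ + 12x⁵ + 4x⁴ − 14x³. Remainder: 15x⁵ + 57x⁴ + 40x³ − 61x² − 88x + 50.
Step 3: lead(15x⁵ + 57x⁴ + 40x³ − 61x² − 88x + 50) ÷ lead(D) = 15x⁵ ÷ 3x³ = 5x². Subtract (5x²)·D = 15x⁵ + 30x⁴ + 10x³ − 35x². Remainder: 27x⁴ + 30x³ − 26x² − 88x + 50.
Step 4: lead(27x⁴ + 30x³ − 26x² − 88x + 50) ÷ lead(D) = 27x⁴ ÷ 3x³ = 9x. Subtract (9x)·D = 27x⁴ + 54x³ + 18x² − 63x. Remainder: −24x³ − 44x² − 25x + 50.
Step 5: lead(−24x³ − 44x² − 25x + 50) ÷ lead(D) = −24x³ ÷ 3x³ = −8. Subtract (−8)·D = −24x³ − 48x² − 16x + 56. Remainder: 4x² − 9x − 6.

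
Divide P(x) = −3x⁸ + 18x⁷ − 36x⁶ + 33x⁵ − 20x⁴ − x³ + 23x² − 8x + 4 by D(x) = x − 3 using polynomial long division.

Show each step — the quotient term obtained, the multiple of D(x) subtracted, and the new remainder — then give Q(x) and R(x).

Q(x) = −3x⁷ + 9x⁶ − 9x⁵ + 6x⁴ − 2x³ − 7x² + 2x − 2; R(x) = −2

Step 1: lead(−3x⁸ + 18x⁷ − 36x⁶ + 33x⁵ − 20x⁴ − x³ + 23x² − 8x + 4) ÷ lead(D) = −3x⁸ ÷ x = −3x⁷. Subtract (−3x⁷)·D = −3x⁸ + 9x⁷. Remainder: 9x⁷ − 36x⁶ + 33x⁵ − 20x⁴ − x³ + 23x² − 8x + 4.
Step 2: lead(9x⁷ − 36x⁶ + 33x⁵ − 20x⁴ − x³ + 23x² − 8x + 4) ÷ lead(D) = 9x⁷ ÷ x = 9x⁶. Subtract (9x⁶)·D = 9x⁷ − 27x⁶. Remainder: −9x⁶ + 33x⁵ − 20x⁴ − x³ + 23x² − 8x + 4.
Step 3: lead(−9x⁶ + 33x⁵ − 20x⁴ − x³ + 23x² − 8x + 4) ÷ lead(D) = −9x⁶ ÷ x = −9x⁵. Subtract (−9x⁵)·D = −9x⁶ + 27x⁵. Remainder: 6x⁵ − 20x⁴ − x³ + 23x² − 8x + 4.
Step 4: lead(6x⁵ − 20x⁴ − x³ + 23x² − 8x + 4) ÷ lead(D) = 6x⁵ ÷ x = 6x⁴. Subtract (6x⁴)·D = 6x⁵ − 18x⁴. Remainder: −2x⁴ − x³ + 23x² − 8x + 4.
Step 5: lead(−2x⁴ − x³ + 23x² − 8x + 4) ÷ lead(D) = −2x⁴ ÷ x = −2x³. Subtract (−2x³)·D = −2x⁴ + 6x³. Remainder: −7x³ + 23x² − 8x + 4.
Step 6: lead(−7x³ + 23x² − 8x + 4) ÷ lead(D) = −7x³ ÷ x = −7x². Subtract (−7x²)·D = −7x³ + 21x². Remainder: 2x² − 8x + 4.
Step 7: lead(2x² − 8x + 4) ÷ lead(D) = 2x² ÷ x = 2x. Subtract (2x)·D = 2x² − 6x. Remainder: −2x + 4.
Step 8: lead(−2x + 4) ÷ lead(D) = −2x ÷ x = −2. Subtract (−2)·D = −2x + 6. Remainder: −2.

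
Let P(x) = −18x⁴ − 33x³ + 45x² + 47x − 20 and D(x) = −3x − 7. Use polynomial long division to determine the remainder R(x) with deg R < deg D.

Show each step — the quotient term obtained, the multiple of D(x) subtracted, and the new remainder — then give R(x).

Step 1: lead(−18x⁴ − 33x³ + 45x² + 47x − 20) ÷ lead(D) = −18x⁴ ÷ −3x = 6x³. Subtract (6x³)·D = −18x⁴ − 42x³. Remainder: 9x³ + 45x² + 47x − 20.
Step 2: lead(9x³ + 45x² + 47x − 20) ÷ lead(D) = 9x³ ÷ −3x = −3x². Subtract (−3x²)·D = 9x³ + 21x². Remainder: 24x² + 47x − 20.
Step 3: lead(24x² + 47x − 20) ÷ lead(D) = 24x² ÷ −3x = −8x. Subtract (−8x)·D = 24x² + 56x. Remainder: −9x − 20.
Step 4: lead(−9x − 20) ÷ lead(D) = −9x ÷ −3x = 3. Subtract (3)·D = −9x − 21. Remainder: 1.

R(x) = 1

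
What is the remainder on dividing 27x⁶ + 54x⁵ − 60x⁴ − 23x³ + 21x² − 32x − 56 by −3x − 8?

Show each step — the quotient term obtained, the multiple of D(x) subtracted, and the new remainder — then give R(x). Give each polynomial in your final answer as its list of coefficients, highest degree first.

Step 1: lead(27x⁶ + 54x⁵ − 60x⁴ − 23x³ + 21x² − 32x − 56) ÷ lead(D) = 27x⁶ ÷ −3x = −9x⁵. Subtract (−9x⁵)·D = 27x⁶ + 72x⁵. Remainder: −18x⁵ − 60x⁴ − 23x³ + 21x² − 32x − 56.
Step 2: lead(−18x⁵ − 60x⁴ − 23x³ + 21x² − 32x − 56) ÷ lead(D) = −18x⁵ ÷ −3x = 6x⁴. Subtract (6x⁴)·D = −18x⁵ − 48x⁴. Remainder: −12x⁴ − 23x³ + 21x² − 32x − 56.
Step 3: lead(−12x⁴ − 23x³ + 21x² − 32x − 56) ÷ lead(D) = −12x⁴ ÷ −3x = 4x³. Subtract (4x³)·D = −12x⁴ − 32x³. Remainder: 9x³ + 21x² − 32x − 56.
Step 4: lead(9x³ + 21x² − 32x − 56) ÷ lead(D) = 9x³ ÷ −3x = −3x². Subtract (−3x²)·D = 9x³ + 24x². Remainder: −3x² − 32x − 56.
Step 5: lead(−3x² − 32x − 56) ÷ lead(D) = −3x² ÷ −3x = x. Subtract (x)·D = −3x² − 8x. Remainder: −24x − 56.
Step 6: lead(−24x − 56) ÷ lead(D) = −24x ÷ −3x = 8. Subtract (8)·D = −24x − 64. Remainder: 8.

R = [8]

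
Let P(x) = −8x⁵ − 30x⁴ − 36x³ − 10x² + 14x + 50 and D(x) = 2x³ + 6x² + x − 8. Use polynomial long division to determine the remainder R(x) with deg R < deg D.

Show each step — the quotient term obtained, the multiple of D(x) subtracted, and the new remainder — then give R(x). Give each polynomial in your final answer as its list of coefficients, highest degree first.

Step 1: lead(−8x⁵ − 30x⁴ − 36x³ − 10x² + 14x + 50) ÷ lead(D) = −8x⁵ ÷ 2x³ = −4x². Subtract (−4x²)·D = −8x⁵ − 24x⁴ − 4x³ + 32x². Remainder: −6x⁴ − 32x³ − 42x² + 14x + 50.
Step 2: lead(−6x⁴ − 32x³ − 42x² + 14x + 50) ÷ lead(D) = −6x⁴ ÷ 2x³ = −3x. Subtract (−3x)·D = −6x⁴ − 18x³ − 3x² + 24x. Remainder: −14x³ − 39x² − 10x + 50.
Step 3: lead(−14x³ − 39x² − 10x + 50) ÷ lead(D) = −14x³ ÷ 2x³ = −7. Subtract (−7)·D = −14x³ − 42x² − 7x + 56. Remainder: 3x² − 3x − 6.

R = [3, -3, -6]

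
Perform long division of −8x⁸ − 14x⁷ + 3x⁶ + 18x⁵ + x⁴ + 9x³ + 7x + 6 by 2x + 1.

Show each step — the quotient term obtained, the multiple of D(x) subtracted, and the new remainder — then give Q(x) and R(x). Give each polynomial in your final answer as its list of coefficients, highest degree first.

Q = [-4, -5, 4, 7, -3, 6, -3, 5]; R = [1]

Step 1: lead(−8x⁸ − 14x⁷ + 3x⁶ + 18x⁵ + x⁴ + 9x³ + 7x + 6) ÷ lead(D) = −8x⁸ ÷ 2x = −4x⁷. Subtract (−4x⁷)·D = −8x⁸ − 4x⁷. Remainder: −10x⁷ + 3x⁶ + 18x⁵ + x⁴ + 9x³ + 7x + 6.
Step 2: lead(−10x⁷ + 3x⁶ + 18x⁵ + x⁴ + 9x³ + 7x + 6) ÷ lead(D) = −10x⁷ ÷ 2x = −5x⁶. Subtract (−5x⁶)·D = −10x⁷ − 5x⁶. Remainder: 8x⁶ + 18x⁵ + x⁴ + 9x³ + 7x + 6.
Step 3: lead(8x⁶ + 18x⁵ + x⁴ + 9x³ + 7x + 6) ÷ lead(D) = 8x⁶ ÷ 2x = 4x⁵. Subtract (4x⁵)·D = 8x⁶ + 4x⁵. Remainder: 14x⁵ + x⁴ + 9x³ + 7x + 6.
Step 4: lead(14x⁵ + x⁴ + 9x³ + 7x + 6) ÷ lead(D) = 14x⁵ ÷ 2x = 7x⁴. Subtract (7x⁴)·D = 14x⁵ + 7x⁴. Remainder: −6x⁴ + 9x³ + 7x + 6.
Step 5: lead(−6x⁴ + 9x³ + 7x + 6) ÷ lead(D) = −6x⁴ ÷ 2x = −3x³. Subtract (−3x³)·D = −6x⁴ − 3x³. Remainder: 12x³ + 7x + 6.
Step 6: lead(12x³ + 7x + 6) ÷ lead(D) = 12x³ ÷ 2x = 6x². Subtract (6x²)·D = 12x³ + 6x². Remainder: −6x² + 7x + 6.
Step 7: lead(−6x² + 7x + 6) ÷ lead(D) = −6x² ÷ 2x = −3x. Subtract (−3x)·D = −6x² − 3x. Remainder: 10x + 6.
Step 8: lead(10x + 6) ÷ lead(D) = 10x ÷ 2x = 5. Subtract (5)·D = 10x + 5. Remainder: 1.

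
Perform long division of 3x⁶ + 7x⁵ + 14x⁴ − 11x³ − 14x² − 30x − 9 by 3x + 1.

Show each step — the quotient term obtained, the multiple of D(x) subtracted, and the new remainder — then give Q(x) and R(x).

Step 1: lead(3x⁶ + 7x⁵ + 14x⁴ − 11x³ − 14x² − 30x − 9) ÷ lead(D) = 3x⁶ ÷ 3x = x⁵. Subtract (x⁵)·D = 3x⁶ + x⁵. Remainder: 6x⁵ + 14x⁴ − 11x³ − 14x² − 30x − 9.
Step 2: lead(6x⁵ + 14x⁴ − 11x³ − 14x² − 30x − 9) ÷ lead(D) = 6x⁵ ÷ 3x = 2x⁴. Subtract (2x⁴)·D = 6x⁵ + 2x⁴. Remainder: 12x⁴ − 11x³ − 14x² − 30x − 9.
Step 3: lead(12x⁴ − 11x³ − 14x² − 30x − 9) ÷ lead(D) = 12x⁴ ÷ 3x = 4x³. Subtract (4x³)·D = 12x⁴ + 4x³. Remainder: −15x³ − 14x² − 30x − 9.
Step 4: lead(−15x³ − 14x² − 30x − 9) ÷ lead(D) = −15x³ ÷ 3x = −5x². Subtract (−5x²)·D = −15x³ − 5x². Remainder: −9x² − 30x − 9.
Step 5: lead(−9x² − 30x − 9) ÷ lead(D) = −9x² ÷ 3x = −3x. Subtract (−3x)·D = −9x² − 3x. Remainder: −27x − 9.
Step 6: lead(−27x − 9) ÷ lead(D) = −27x ÷ 3x = −9. Subtract (−9)·D = −27x − 9. Remainder: 0.

Q(x) = x⁵ + 2x⁴ + 4x³ − 5x² − 3x − 9; R(x) = 0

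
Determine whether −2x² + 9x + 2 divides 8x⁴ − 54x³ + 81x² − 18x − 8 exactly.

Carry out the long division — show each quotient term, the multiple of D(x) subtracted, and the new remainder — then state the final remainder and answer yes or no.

R(x) = 0, so D(x) is a factor of P(x). yes

Step 1: lead(8x⁴ − 54x³ + 81x² − 18x − 8) ÷ lead(D) = 8x⁴ ÷ −2x² = −4x². Subtract (−4x²)·D = 8x⁴ − 36x³ − 8x². Remainder: −18x³ + 89x² − 18x − 8.
Step 2: lead(−18x³ + 89x² − 18x − 8) ÷ lead(D) = −18x³ ÷ −2x² = 9x. Subtract (9x)·D = −18x³ + 81x² + 18x. Remainder: 8x² − 36x − 8.
Step 3: lead(8x² − 36x − 8) ÷ lead(D) = 8x² ÷ −2x² = −4. Subtract (−4)·D = 8x² − 36x − 8. Remainder: 0.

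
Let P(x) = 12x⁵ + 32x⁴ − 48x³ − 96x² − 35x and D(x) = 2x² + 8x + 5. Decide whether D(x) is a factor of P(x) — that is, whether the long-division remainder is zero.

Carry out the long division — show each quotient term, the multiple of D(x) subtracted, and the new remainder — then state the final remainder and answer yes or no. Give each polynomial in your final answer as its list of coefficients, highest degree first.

R = [0], so D(x) is a factor of P(x). yes

Step 1: lead(12x⁵ + 32x⁴ − 48x³ − 96x² − 35x) ÷ lead(D) = 12x⁵ ÷ 2x² = 6x³. Subtract (6x³)·D = 12x⁵ + 48x⁴ + 30x³. Remainder: −16x⁴ − 78x³ − 96x² − 35x.
Step 2: lead(−16x⁴ − 78x³ − 96x² − 35x) ÷ lead(D) = −16x⁴ ÷ 2x² = −8x². Subtract (−8x²)·D = −16x⁴ − 64x³ − 40x². Remainder: −14x³ − 56x² − 35x.
Step 3: lead(−14x³ − 56x² − 35x) ÷ lead(D) = −14x³ ÷ 2x² = −7x. Subtract (−7x)·D = −14x³ − 56x² − 35x. Remainder: 0.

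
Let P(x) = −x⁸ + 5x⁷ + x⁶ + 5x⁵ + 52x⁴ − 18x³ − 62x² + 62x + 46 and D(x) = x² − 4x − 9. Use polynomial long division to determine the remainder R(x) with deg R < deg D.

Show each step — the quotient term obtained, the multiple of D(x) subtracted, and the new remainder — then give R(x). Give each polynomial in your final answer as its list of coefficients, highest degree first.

Step 1: lead(−x⁸ + 5x⁷ + x⁶ + 5x⁵ + 52x⁴ − 18x³ − 62x² + 62x + 46) ÷ lead(D) = −x⁸ ÷ x² = −x⁶. Subtract (−x⁶)·D = −x⁸ + 4x⁷ + 9x⁶. Remainder: x⁷ − 8x⁶ + 5x⁵ + 52x⁴ − 18x³ − 62x² + 62x + 46.
Step 2: lead(x⁷ − 8x⁶ + 5x⁵ + 52x⁴ − 18x³ − 62x² + 62x + 46) ÷ lead(D) = x⁷ ÷ x² = x⁵. Subtract (x⁵)·D = x⁷ − 4x⁶ − 9x⁵. Remainder: −4x⁶ + 14x⁵ + 52x⁴ − 18x³ − 62x² + 62x + 46.
Step 3: lead(−4x⁶ + 14x⁵ + 52x⁴ − 18x³ − 62x² + 62x + 46) ÷ lead(D) = −4x⁶ ÷ x² = −4x⁴. Subtract (−4x⁴)·D = −4x⁶ + 16x⁵ + 36x⁴. Remainder: −2x⁵ + 16x⁴ − 18x³ − 62x² + 62x + 46.
Step 4: lead(−2x⁵ + 16x⁴ − 18x³ − 62x² + 62x + 46) ÷ lead(D) = −2x⁵ ÷ x² = −2x³. Subtract (−2x³)·D = −2x⁵ + 8x⁴ + 18x³. Remainder: 8x⁴ − 36x³ − 62x² + 62x + 46.
Step 5: lead(8x⁴ − 36x³ − 62x² + 62x + 46) ÷ lead(D) = 8x⁴ ÷ x² = 8x². Subtract (8x²)·D = 8x⁴ − 32x³ − 72x². Remainder: −4x³ + 10x² + 62x + 46.
Step 6: lead(−4x³ + 10x² + 62x + 46) ÷ lead(D) = −4x³ ÷ x² = −4x. Subtract (−4x)·D = −4x³ + 16x² + 36x. Remainder: −6x² + 26x + 46.
Step 7: lead(−6x² + 26x + 46) ÷ lead(D) = −6x² ÷ x² = −6. Subtract (−6)·D = −6x² + 24x + 54. Remainder: 2x − 8.

R = [2, -8]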